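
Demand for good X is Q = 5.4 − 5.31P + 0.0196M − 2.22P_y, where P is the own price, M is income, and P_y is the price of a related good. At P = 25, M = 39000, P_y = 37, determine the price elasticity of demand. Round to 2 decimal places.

-0.24

Evaluating quantity at (P, M, P_y) gives Q = 5.4 − 5.31(25) + 0.0196(39000) − 2.22(37) = 5.4 − 132.75 + 764.4 − 82.14 = 554.91.
∂Q/∂P = −5.31, so E_p = (−5.31)·(25/554.91) ≈ -0.24.
|E_p| < 1: demand is inelastic.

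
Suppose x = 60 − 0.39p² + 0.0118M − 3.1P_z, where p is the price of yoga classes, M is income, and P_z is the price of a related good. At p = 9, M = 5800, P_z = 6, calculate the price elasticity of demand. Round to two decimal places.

At the given point, x = 60 − 0.39(9)² + 0.0118(5800) − 3.1(6) = 60 − 31.59 + 68.44 − 18.6 = 78.25.
∂x/∂p = −2·0.39·p = -7.02, so E_p = -7.02·(9/78.25) ≈ -0.81.
|E_p| < 1: demand is inelastic.

-0.81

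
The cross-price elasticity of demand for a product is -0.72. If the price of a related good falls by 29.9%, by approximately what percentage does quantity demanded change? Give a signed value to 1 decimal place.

%ΔQ ≈ E × %ΔP_y = (-0.72) × (-29.9%) ≈ 21.5%.

21.5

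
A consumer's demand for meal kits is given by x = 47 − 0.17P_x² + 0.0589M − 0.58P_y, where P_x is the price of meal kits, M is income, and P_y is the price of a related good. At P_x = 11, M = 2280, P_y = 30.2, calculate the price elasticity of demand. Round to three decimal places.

-0.287

Evaluating quantity at (P_x, M, P_y) gives x = 47 − 0.17(11)² + 0.0589(2280) − 0.58(30.2) = 47 − 20.57 + 134.292 − 17.516 = 143.206.
∂x/∂P_x = −2·0.17·P_x = -3.74, so E_p = -3.74·(11/143.206) ≈ -0.287.
|E_p| < 1: demand is inelastic.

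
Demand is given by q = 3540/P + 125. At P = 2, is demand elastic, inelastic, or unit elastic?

At P = 2, q = 1895.
dq/dP = −3540/P² = −885.
Point elasticity E = (dq/dP)·(P/q) = -885 × 2/1895 ≈ -0.934.
|E| ≈ 0.934 < 1, so demand is inelastic.

inelastic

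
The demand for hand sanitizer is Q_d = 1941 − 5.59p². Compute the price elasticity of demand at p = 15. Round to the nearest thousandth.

-3.682

At p = 15, Q_d = 683.25.
dQ_d/dp = −2·5.59·p = −167.7.
Point elasticity E = (dQ_d/dp)·(p/Q_d) = -167.7 × 15/683.25 ≈ -3.682.
|E| > 1, so demand is elastic at this price.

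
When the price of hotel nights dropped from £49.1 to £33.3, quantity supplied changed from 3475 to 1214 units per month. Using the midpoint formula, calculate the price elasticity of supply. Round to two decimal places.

2.51

%ΔQ = (1214 − 3475)/[(3475 + 1214)/2] = -2261/2344.5 ≈ -0.9644.
%ΔP = (33.3 − 49.1)/[(49.1 + 33.3)/2] = -15.8/41.2 ≈ -0.3835.
Arc elasticity E = %ΔQ/%ΔP ≈ -0.9644/-0.3835 ≈ 2.51.
|E| > 1: supply is elastic over this range.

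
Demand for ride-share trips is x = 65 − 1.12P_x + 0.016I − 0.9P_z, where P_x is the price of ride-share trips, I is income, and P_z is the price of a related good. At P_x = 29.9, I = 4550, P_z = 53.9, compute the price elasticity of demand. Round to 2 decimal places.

At the given point, x = 65 − 1.12(29.9) + 0.016(4550) − 0.9(53.9) = 65 − 33.488 + 72.8 − 48.51 = 55.802.
∂x/∂P_x = −1.12, so E_p = (−1.12)·(29.9/55.802) ≈ -0.60.
|E_p| < 1: demand is inelastic.

-0.60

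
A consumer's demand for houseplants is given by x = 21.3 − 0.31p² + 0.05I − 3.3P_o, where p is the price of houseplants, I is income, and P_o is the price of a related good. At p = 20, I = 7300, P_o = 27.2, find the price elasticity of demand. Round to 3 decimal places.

-1.437

Substituting, x = 21.3 − 0.31(20)² + 0.05(7300) − 3.3(27.2) = 21.3 − 124 + 365 − 89.76 = 172.54.
∂x/∂p = −2·0.31·p = -12.4, so E_p = -12.4·(20/172.54) ≈ -1.437.
|E_p| > 1: demand is elastic.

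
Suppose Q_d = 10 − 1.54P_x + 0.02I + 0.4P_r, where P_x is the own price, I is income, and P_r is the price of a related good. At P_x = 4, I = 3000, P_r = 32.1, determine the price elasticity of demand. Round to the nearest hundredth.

Q_d = 10 − 1.54(4) + 0.02(3000) + 0.4(32.1) = 10 − 6.16 + 60 + 12.84 = 76.68.
∂Q_d/∂P_x = −1.54, so E_p = (−1.54)·(4/76.68) ≈ -0.08.
|E_p| < 1: demand is inelastic.

-0.08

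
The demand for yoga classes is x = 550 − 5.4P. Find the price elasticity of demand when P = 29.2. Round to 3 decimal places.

-0.402

At P = 29.2, x = 392.32.
dx/dP = −5.4.
Point elasticity E = (dx/dP)·(P/x) = -5.4 × 29.2/392.32 ≈ -0.402.
|E| < 1, so demand is inelastic at this price.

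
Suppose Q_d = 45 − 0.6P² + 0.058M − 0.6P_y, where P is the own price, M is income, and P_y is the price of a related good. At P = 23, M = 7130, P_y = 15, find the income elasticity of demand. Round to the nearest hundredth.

3.13

Substituting, Q_d = 45 − 0.6(23)² + 0.058(7130) − 0.6(15) = 45 − 317.4 + 413.54 − 9 = 132.14.
∂Q_d/∂M = +0.058, so E_I = 0.058·(7130/132.14) ≈ 3.13.
E_I > 1: normal good (luxury).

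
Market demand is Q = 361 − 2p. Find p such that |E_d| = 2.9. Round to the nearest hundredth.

134.22

Set −bp/(a − bp) = −2.9 ⇒ bp = 2.9(a − bp) ⇒ bp(1+2.9) = 2.9·a.
p = 2.9·361/(2·3.9) ≈ 134.22.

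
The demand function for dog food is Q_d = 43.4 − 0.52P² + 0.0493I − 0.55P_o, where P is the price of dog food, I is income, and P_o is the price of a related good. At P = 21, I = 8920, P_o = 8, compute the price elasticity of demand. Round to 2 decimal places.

-1.84

First evaluate Q_d: 43.4 − 0.52(21)² + 0.0493(8920) − 0.55(8) = 43.4 − 229.32 + 439.756 − 4.4 = 249.436.
∂Q_d/∂P = −2·0.52·P = -21.84, so E_p = -21.84·(21/249.436) ≈ -1.84.
|E_p| > 1: demand is elastic.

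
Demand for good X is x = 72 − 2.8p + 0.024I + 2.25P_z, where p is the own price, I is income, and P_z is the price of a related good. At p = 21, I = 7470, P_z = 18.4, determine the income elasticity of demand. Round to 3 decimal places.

First evaluate x: 72 − 2.8(21) + 0.024(7470) + 2.25(18.4) = 72 − 58.8 + 179.28 + 41.4 = 233.88.
∂x/∂I = +0.024, so E_I = 0.024·(7470/233.88) ≈ 0.767.
E_I ∈ (0,1): normal good (necessity).

0.767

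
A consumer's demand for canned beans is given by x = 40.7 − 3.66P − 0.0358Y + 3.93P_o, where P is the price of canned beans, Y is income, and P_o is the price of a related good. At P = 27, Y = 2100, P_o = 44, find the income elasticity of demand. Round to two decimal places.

-1.90

x = 40.7 − 3.66(27) − 0.0358(2100) + 3.93(44) = 40.7 − 98.82 − 75.18 + 172.92 = 39.62.
∂x/∂Y = −0.0358, so E_I = -0.0358·(2100/39.62) ≈ -1.90.
E_I < 0: inferior good.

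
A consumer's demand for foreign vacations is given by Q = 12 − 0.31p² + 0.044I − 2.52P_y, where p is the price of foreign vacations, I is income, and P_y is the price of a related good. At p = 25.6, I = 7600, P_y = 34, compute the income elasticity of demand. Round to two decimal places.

5.81

Q = 12 − 0.31(25.6)² + 0.044(7600) − 2.52(34) = 12 − 203.1616 + 334.4 − 85.68 = 57.5584.
∂Q/∂I = +0.044, so E_I = 0.044·(7600/57.5584) ≈ 5.81.
E_I > 1: normal good (luxury).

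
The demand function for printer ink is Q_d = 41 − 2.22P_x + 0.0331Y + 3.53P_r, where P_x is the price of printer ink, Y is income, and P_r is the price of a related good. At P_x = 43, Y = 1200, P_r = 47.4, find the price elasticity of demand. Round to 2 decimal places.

-0.63

First evaluate Q_d: 41 − 2.22(43) + 0.0331(1200) + 3.53(47.4) = 41 − 95.46 + 39.72 + 167.322 = 152.582.
∂Q_d/∂P_x = −2.22, so E_p = (−2.22)·(43/152.582) ≈ -0.63.
|E_p| < 1: demand is inelastic.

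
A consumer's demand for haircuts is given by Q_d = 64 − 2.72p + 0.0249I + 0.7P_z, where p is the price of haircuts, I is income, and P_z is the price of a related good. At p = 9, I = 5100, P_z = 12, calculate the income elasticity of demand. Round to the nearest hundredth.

At the given point, Q_d = 64 − 2.72(9) + 0.0249(5100) + 0.7(12) = 64 − 24.48 + 126.99 + 8.4 = 174.91.
∂Q_d/∂I = +0.0249, so E_I = 0.0249·(5100/174.91) ≈ 0.73.
E_I ∈ (0,1): normal good (necessity).

0.73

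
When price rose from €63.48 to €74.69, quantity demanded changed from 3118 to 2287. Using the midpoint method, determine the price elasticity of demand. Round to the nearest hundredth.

%Δq = (2287 − 3118)/[(3118 + 2287)/2] = -831/2702.5 ≈ -0.3075.
%Δp = (74.69 − 63.48)/[(63.48 + 74.69)/2] = 11.21/69.085 ≈ 0.1623.
Arc elasticity E = %Δq/%Δp ≈ -0.3075/0.1623 ≈ -1.90.
|E| > 1: demand is elastic over this range.

-1.90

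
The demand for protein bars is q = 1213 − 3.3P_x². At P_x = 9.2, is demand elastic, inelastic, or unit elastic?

At P_x = 9.2, q = 933.688.
dq/dP_x = −2·3.3·P_x = −60.72.
Point elasticity E = (dq/dP_x)·(P_x/q) = -60.72 × 9.2/933.688 ≈ -0.598.
|E| ≈ 0.598 < 1, so demand is inelastic.

inelastic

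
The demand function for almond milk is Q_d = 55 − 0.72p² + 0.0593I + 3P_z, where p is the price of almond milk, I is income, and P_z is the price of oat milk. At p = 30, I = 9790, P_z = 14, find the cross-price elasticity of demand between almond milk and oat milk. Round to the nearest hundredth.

Q_d = 55 − 0.72(30)² + 0.0593(9790) + 3(14) = 55 − 648 + 580.547 + 42 = 29.547.
∂Q_d/∂P_z = +3, so E_xy = 3·(14/29.547) ≈ 1.42.
E_xy > 0: the goods are substitutes.

1.42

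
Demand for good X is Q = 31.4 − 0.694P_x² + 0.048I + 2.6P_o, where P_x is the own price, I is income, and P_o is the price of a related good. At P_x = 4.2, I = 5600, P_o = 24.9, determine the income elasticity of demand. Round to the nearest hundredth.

Q = 31.4 − 0.694(4.2)² + 0.048(5600) + 2.6(24.9) = 31.4 − 12.2422 + 268.8 + 64.74 = 352.6978.
∂Q/∂I = +0.048, so E_I = 0.048·(5600/352.6978) ≈ 0.76.
E_I ∈ (0,1): normal good (necessity).

0.76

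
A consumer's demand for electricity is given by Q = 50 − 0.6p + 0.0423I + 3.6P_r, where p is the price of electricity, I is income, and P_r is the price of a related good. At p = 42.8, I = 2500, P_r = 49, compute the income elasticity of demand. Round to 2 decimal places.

Evaluating quantity at (p, I, P_r) gives Q = 50 − 0.6(42.8) + 0.0423(2500) + 3.6(49) = 50 − 25.68 + 105.75 + 176.4 = 306.47.
∂Q/∂I = +0.0423, so E_I = 0.0423·(2500/306.47) ≈ 0.35.
E_I ∈ (0,1): normal good (necessity).

0.35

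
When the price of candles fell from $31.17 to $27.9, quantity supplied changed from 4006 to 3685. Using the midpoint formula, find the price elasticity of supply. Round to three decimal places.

0.754

%Δq = (3685 − 4006)/[(4006 + 3685)/2] = -321/3845.5 ≈ -0.0835.
%Δp = (27.9 − 31.17)/[(31.17 + 27.9)/2] = -3.27/29.535 ≈ -0.1107.
Arc elasticity E = %Δq/%Δp ≈ -0.0835/-0.1107 ≈ 0.754.
|E| < 1: supply is inelastic over this range.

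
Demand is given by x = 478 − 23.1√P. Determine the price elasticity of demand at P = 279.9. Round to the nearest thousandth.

At P = 279.9, x = 91.5321.
dx/dP = −23.1/(2√P) = −23.1/(2·16.7302).
Point elasticity E = (dx/dP)·(P/x) = -0.6904 × 279.9/91.5321 ≈ -2.111.
|E| > 1, so demand is elastic at this price.

-2.111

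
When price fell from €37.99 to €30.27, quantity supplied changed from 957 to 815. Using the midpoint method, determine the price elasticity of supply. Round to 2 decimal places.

0.71

%ΔQ = (815 − 957)/[(957 + 815)/2] = -142/886 ≈ -0.1603.
%Δp = (30.27 − 37.99)/[(37.99 + 30.27)/2] = -7.72/34.13 ≈ -0.2262.
Arc elasticity E = %ΔQ/%Δp ≈ -0.1603/-0.2262 ≈ 0.71.
|E| < 1: supply is inelastic over this range.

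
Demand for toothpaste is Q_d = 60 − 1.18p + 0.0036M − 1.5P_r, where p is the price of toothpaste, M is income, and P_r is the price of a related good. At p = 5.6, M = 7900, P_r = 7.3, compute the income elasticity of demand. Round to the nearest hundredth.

0.40

Q_d = 60 − 1.18(5.6) + 0.0036(7900) − 1.5(7.3) = 60 − 6.608 + 28.44 − 10.95 = 70.882.
∂Q_d/∂M = +0.0036, so E_I = 0.0036·(7900/70.882) ≈ 0.40.
E_I ∈ (0,1): normal good (necessity).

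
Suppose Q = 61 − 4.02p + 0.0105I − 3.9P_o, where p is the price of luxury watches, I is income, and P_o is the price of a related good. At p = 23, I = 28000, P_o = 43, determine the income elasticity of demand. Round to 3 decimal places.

3.100

At the given point, Q = 61 − 4.02(23) + 0.0105(28000) − 3.9(43) = 61 − 92.46 + 294 − 167.7 = 94.84.
∂Q/∂I = +0.0105, so E_I = 0.0105·(28000/94.84) ≈ 3.100.
E_I > 1: normal good (luxury).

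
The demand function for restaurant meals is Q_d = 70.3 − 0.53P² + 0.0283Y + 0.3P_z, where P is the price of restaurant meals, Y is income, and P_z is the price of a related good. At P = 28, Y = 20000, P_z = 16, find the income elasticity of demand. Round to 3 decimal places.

2.509

Q_d = 70.3 − 0.53(28)² + 0.0283(20000) + 0.3(16) = 70.3 − 415.52 + 566 + 4.8 = 225.58.
∂Q_d/∂Y = +0.0283, so E_I = 0.0283·(20000/225.58) ≈ 2.509.
E_I > 1: normal good (luxury).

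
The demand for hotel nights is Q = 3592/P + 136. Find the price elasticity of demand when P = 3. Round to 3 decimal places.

At P = 3, Q = 1333.3333.
dQ/dP = −3592/P² = −399.1111.
Point elasticity E = (dQ/dP)·(P/Q) = -399.1111 × 3/1333.3333 ≈ -0.898.
|E| < 1, so demand is inelastic at this price.

-0.898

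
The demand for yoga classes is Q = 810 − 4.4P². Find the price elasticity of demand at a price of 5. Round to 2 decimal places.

At P = 5, Q = 700.
dQ/dP = −2·4.4·P = −44.
Point elasticity E = (dQ/dP)·(P/Q) = -44 × 5/700 ≈ -0.31.
|E| < 1, so demand is inelastic at this price.

-0.31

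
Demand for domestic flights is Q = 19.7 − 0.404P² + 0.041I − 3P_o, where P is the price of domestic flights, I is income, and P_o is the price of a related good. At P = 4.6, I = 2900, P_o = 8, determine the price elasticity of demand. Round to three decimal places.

Q = 19.7 − 0.404(4.6)² + 0.041(2900) − 3(8) = 19.7 − 8.5486 + 118.9 − 24 = 106.0514.
∂Q/∂P = −2·0.404·P = -3.7168, so E_p = -3.7168·(4.6/106.0514) ≈ -0.161.
|E_p| < 1: demand is inelastic.

-0.161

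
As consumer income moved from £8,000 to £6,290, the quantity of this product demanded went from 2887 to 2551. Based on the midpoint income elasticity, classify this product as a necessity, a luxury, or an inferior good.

%ΔQ = (2551 − 2887)/[(2887+2551)/2] = -336/2719 ≈ -0.1236.
%ΔY = (6,290 − 8,000)/[(8,000+6,290)/2] = -1710/7145 ≈ -0.2393.
E_I = %ΔQ/%ΔY ≈ 0.516.
E_I ∈ (0,1): normal good (necessity).

necessity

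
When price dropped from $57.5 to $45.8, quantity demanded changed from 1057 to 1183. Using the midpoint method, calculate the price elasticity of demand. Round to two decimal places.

-0.50

%ΔQ = (1183 − 1057)/[(1057 + 1183)/2] = 126/1120 ≈ 0.1125.
%Δp = (45.8 − 57.5)/[(57.5 + 45.8)/2] = -11.7/51.65 ≈ -0.2265.
Arc elasticity E = %ΔQ/%Δp ≈ 0.1125/-0.2265 ≈ -0.50.
|E| < 1: demand is inelastic over this range.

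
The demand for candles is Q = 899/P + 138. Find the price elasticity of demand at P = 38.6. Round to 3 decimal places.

At P = 38.6, Q = 161.2902.
dQ/dP = −899/P² = −0.6034.
Point elasticity E = (dQ/dP)·(P/Q) = -0.6034 × 38.6/161.2902 ≈ -0.144.
|E| < 1, so demand is inelastic at this price.

-0.144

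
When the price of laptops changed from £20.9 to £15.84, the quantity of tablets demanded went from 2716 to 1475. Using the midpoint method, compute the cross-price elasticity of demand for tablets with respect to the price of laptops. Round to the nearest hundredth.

%ΔQ_x = (1475 − 2716)/[(2716+1475)/2] = -1241/2095.5 ≈ -0.5922.
%ΔP_y = (15.84 − 20.9)/[(20.9+15.84)/2] ≈ -0.2754.
E_xy = -0.5922/-0.2754 ≈ 2.15.
E_xy > 0, so tablets and laptops are substitutes.

2.15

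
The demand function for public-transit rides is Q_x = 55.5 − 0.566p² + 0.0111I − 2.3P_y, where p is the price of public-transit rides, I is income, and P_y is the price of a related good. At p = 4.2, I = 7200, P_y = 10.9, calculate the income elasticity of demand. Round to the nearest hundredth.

Substituting, Q_x = 55.5 − 0.566(4.2)² + 0.0111(7200) − 2.3(10.9) = 55.5 − 9.9842 + 79.92 − 25.07 = 100.3658.
∂Q_x/∂I = +0.0111, so E_I = 0.0111·(7200/100.3658) ≈ 0.80.
E_I ∈ (0,1): normal good (necessity).

0.80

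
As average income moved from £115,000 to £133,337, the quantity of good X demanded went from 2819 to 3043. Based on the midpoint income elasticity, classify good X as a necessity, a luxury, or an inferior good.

%ΔQ = (3043 − 2819)/[(2819+3043)/2] = 224/2931 ≈ 0.0764.
%ΔI = (133,337 − 115,000)/[(115,000+133,337)/2] = 18337/124168.5 ≈ 0.1477.
E_I = %ΔQ/%ΔI ≈ 0.518.
E_I ∈ (0,1): normal good (necessity).

necessity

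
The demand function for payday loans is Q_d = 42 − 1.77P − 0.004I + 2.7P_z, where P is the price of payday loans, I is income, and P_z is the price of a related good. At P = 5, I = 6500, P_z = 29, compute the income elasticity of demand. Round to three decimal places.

At the given point, Q_d = 42 − 1.77(5) − 0.004(6500) + 2.7(29) = 42 − 8.85 − 26 + 78.3 = 85.45.
∂Q_d/∂I = −0.004, so E_I = -0.004·(6500/85.45) ≈ -0.304.
E_I < 0: inferior good.

-0.304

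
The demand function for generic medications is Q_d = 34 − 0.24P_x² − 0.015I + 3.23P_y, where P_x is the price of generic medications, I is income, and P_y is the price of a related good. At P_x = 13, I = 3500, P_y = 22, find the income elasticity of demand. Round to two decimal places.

-4.38

First evaluate Q_d: 34 − 0.24(13)² − 0.015(3500) + 3.23(22) = 34 − 40.56 − 52.5 + 71.06 = 12.
∂Q_d/∂I = −0.015, so E_I = -0.015·(3500/12) ≈ -4.38.
E_I < 0: inferior good.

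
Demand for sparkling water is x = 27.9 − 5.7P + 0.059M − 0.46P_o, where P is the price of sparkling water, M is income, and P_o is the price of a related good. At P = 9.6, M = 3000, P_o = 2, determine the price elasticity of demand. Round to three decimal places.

At the given point, x = 27.9 − 5.7(9.6) + 0.059(3000) − 0.46(2) = 27.9 − 54.72 + 177 − 0.92 = 149.26.
∂x/∂P = −5.7, so E_p = (−5.7)·(9.6/149.26) ≈ -0.367.
|E_p| < 1: demand is inelastic.

-0.367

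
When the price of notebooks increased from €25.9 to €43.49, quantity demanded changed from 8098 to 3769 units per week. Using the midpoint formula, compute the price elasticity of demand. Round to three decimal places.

%Δq = (3769 − 8098)/[(8098 + 3769)/2] = -4329/5933.5 ≈ -0.7296.
%Δp = (43.49 − 25.9)/[(25.9 + 43.49)/2] = 17.59/34.695 ≈ 0.5070.
Arc elasticity E = %Δq/%Δp ≈ -0.7296/0.5070 ≈ -1.439.
|E| > 1: demand is elastic over this range.

-1.439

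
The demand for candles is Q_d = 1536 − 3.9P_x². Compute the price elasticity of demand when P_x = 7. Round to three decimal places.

At P_x = 7, Q_d = 1344.9.
dQ_d/dP_x = −2·3.9·P_x = −54.6.
Point elasticity E = (dQ_d/dP_x)·(P_x/Q_d) = -54.6 × 7/1344.9 ≈ -0.284.
|E| < 1, so demand is inelastic at this price.

-0.284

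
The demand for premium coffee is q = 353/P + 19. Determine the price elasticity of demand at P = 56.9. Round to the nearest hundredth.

At P = 56.9, q = 25.2039.
dq/dP = −353/P² = −0.109.
Point elasticity E = (dq/dP)·(P/q) = -0.109 × 56.9/25.2039 ≈ -0.25.
|E| < 1, so demand is inelastic at this price.

-0.25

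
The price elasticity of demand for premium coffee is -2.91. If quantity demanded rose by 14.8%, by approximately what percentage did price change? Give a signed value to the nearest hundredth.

-5.09

%ΔQ ≈ E × %ΔP ⇒ %ΔP = %ΔQ / E = (14.8%)/(-2.91) ≈ -5.09%.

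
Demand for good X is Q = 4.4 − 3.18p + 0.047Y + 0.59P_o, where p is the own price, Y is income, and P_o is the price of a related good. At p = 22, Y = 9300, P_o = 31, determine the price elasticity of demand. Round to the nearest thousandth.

Evaluating quantity at (p, Y, P_o) gives Q = 4.4 − 3.18(22) + 0.047(9300) + 0.59(31) = 4.4 − 69.96 + 437.1 + 18.29 = 389.83.
∂Q/∂p = −3.18, so E_p = (−3.18)·(22/389.83) ≈ -0.179.
|E_p| < 1: demand is inelastic.

-0.179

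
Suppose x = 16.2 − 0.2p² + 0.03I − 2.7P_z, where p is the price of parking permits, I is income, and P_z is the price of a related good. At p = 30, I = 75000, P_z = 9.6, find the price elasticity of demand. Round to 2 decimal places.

-0.17

x = 16.2 − 0.2(30)² + 0.03(75000) − 2.7(9.6) = 16.2 − 180 + 2250 − 25.92 = 2060.28.
∂x/∂p = −2·0.2·p = -12, so E_p = -12·(30/2060.28) ≈ -0.17.
|E_p| < 1: demand is inelastic.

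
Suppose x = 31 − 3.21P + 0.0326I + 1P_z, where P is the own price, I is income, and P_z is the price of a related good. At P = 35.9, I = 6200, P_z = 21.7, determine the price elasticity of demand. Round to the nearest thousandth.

-0.826

Evaluating quantity at (P, I, P_z) gives x = 31 − 3.21(35.9) + 0.0326(6200) + 1(21.7) = 31 − 115.239 + 202.12 + 21.7 = 139.581.
∂x/∂P = −3.21, so E_p = (−3.21)·(35.9/139.581) ≈ -0.826.
|E_p| < 1: demand is inelastic.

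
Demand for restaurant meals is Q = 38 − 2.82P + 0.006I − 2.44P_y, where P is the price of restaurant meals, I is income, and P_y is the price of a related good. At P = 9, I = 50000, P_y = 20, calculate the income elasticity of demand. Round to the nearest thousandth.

1.137

First evaluate Q: 38 − 2.82(9) + 0.006(50000) − 2.44(20) = 38 − 25.38 + 300 − 48.8 = 263.82.
∂Q/∂I = +0.006, so E_I = 0.006·(50000/263.82) ≈ 1.137.
E_I > 1: normal good (luxury).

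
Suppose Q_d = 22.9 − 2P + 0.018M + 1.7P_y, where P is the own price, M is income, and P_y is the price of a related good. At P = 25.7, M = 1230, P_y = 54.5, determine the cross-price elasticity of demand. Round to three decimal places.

Substituting, Q_d = 22.9 − 2(25.7) + 0.018(1230) + 1.7(54.5) = 22.9 − 51.4 + 22.14 + 92.65 = 86.29.
∂Q_d/∂P_y = +1.7, so E_xy = 1.7·(54.5/86.29) ≈ 1.074.
E_xy > 0: the goods are substitutes.

1.074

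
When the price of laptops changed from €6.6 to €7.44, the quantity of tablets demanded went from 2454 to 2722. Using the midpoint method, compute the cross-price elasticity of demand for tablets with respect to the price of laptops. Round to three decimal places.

0.865

%ΔQ_x = (2722 − 2454)/[(2454+2722)/2] = 268/2588 ≈ 0.1036.
%ΔP_y = (7.44 − 6.6)/[(6.6+7.44)/2] ≈ 0.1197.
E_xy = 0.1036/0.1197 ≈ 0.865.
E_xy > 0, so tablets and laptops are substitutes.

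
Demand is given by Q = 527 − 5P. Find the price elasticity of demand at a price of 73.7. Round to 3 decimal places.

At P = 73.7, Q = 158.5.
dQ/dP = −5.
Point elasticity E = (dQ/dP)·(P/Q) = -5 × 73.7/158.5 ≈ -2.325.
|E| > 1, so demand is elastic at this price.

-2.325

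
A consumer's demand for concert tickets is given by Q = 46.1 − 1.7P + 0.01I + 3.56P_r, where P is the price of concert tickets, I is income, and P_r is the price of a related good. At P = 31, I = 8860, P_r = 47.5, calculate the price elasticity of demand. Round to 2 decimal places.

-0.21

Q = 46.1 − 1.7(31) + 0.01(8860) + 3.56(47.5) = 46.1 − 52.7 + 88.6 + 169.1 = 251.1.
∂Q/∂P = −1.7, so E_p = (−1.7)·(31/251.1) ≈ -0.21.
|E_p| < 1: demand is inelastic.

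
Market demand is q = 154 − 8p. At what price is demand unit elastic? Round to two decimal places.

For linear demand q = a − bp, E = −bp/(a − bp). |E| = 1 ⇒ bp = a − bp ⇒ p = a/(2b).
p = 154/(2·8) ≈ 9.63.

9.63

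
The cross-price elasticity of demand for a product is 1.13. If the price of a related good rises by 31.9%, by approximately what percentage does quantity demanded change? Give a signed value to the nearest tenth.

%ΔQ ≈ E × %ΔP_y = (1.13) × (31.9%) ≈ 36.0%.

36.0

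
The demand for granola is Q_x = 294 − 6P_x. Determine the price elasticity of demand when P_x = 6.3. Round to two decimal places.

At P_x = 6.3, Q_x = 256.2.
dQ_x/dP_x = −6.
Point elasticity E = (dQ_x/dP_x)·(P_x/Q_x) = -6 × 6.3/256.2 ≈ -0.15.
|E| < 1, so demand is inelastic at this price.

-0.15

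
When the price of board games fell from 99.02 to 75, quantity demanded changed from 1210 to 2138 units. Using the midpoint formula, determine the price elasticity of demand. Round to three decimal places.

-2.008

%Δq = (2138 − 1210)/[(1210 + 2138)/2] = 928/1674 ≈ 0.5544.
%ΔP = (75 − 99.02)/[(99.02 + 75)/2] = -24.02/87.01 ≈ -0.2761.
Arc elasticity E = %Δq/%ΔP ≈ 0.5544/-0.2761 ≈ -2.008.
|E| > 1: demand is elastic over this range.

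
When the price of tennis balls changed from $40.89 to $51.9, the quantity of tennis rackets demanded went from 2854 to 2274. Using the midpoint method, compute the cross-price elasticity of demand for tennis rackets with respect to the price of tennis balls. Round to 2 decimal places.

-0.95

%ΔQ_x = (2274 − 2854)/[(2854+2274)/2] = -580/2564 ≈ -0.2262.
%ΔP_y = (51.9 − 40.89)/[(40.89+51.9)/2] ≈ 0.2373.
E_xy = -0.2262/0.2373 ≈ -0.95.
E_xy < 0, so tennis rackets and tennis balls are complements.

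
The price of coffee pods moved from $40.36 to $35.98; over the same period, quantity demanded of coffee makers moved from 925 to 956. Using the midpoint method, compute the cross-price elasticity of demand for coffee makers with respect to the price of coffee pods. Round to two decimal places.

-0.29

%ΔQ_x = (956 − 925)/[(925+956)/2] = 31/940.5 ≈ 0.0330.
%ΔP_y = (35.98 − 40.36)/[(40.36+35.98)/2] ≈ -0.1147.
E_xy = 0.0330/-0.1147 ≈ -0.29.
E_xy < 0, so coffee makers and coffee pods are complements.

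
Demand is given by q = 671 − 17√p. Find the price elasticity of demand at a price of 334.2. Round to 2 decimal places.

-0.43

At p = 334.2, q = 360.2207.
dq/dp = −17/(2√p) = −17/(2·18.2811).
Point elasticity E = (dq/dp)·(p/q) = -0.465 × 334.2/360.2207 ≈ -0.43.
|E| < 1, so demand is inelastic at this price.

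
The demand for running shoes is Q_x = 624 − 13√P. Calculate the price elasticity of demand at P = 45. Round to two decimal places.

-0.08

At P = 45, Q_x = 536.7933.
dQ_x/dP = −13/(2√P) = −13/(2·6.7082).
Point elasticity E = (dQ_x/dP)·(P/Q_x) = -0.969 × 45/536.7933 ≈ -0.08.
|E| < 1, so demand is inelastic at this price.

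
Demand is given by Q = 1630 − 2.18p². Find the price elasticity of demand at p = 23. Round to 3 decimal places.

At p = 23, Q = 476.78.
dQ/dp = −2·2.18·p = −100.28.
Point elasticity E = (dQ/dp)·(p/Q) = -100.28 × 23/476.78 ≈ -4.838.
|E| > 1, so demand is elastic at this price.

-4.838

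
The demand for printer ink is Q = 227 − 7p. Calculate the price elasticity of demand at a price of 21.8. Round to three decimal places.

-2.051

At p = 21.8, Q = 74.4.
dQ/dp = −7.
Point elasticity E = (dQ/dp)·(p/Q) = -7 × 21.8/74.4 ≈ -2.051.
|E| > 1, so demand is elastic at this price.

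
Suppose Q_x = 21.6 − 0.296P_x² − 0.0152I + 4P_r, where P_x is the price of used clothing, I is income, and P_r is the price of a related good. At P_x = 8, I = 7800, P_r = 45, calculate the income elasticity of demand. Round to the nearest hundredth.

First evaluate Q_x: 21.6 − 0.296(8)² − 0.0152(7800) + 4(45) = 21.6 − 18.944 − 118.56 + 180 = 64.096.
∂Q_x/∂I = −0.0152, so E_I = -0.0152·(7800/64.096) ≈ -1.85.
E_I < 0: inferior good.

-1.85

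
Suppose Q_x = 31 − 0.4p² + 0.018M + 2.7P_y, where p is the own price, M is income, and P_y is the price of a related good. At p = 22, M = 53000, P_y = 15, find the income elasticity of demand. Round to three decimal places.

Q_x = 31 − 0.4(22)² + 0.018(53000) + 2.7(15) = 31 − 193.6 + 954 + 40.5 = 831.9.
∂Q_x/∂M = +0.018, so E_I = 0.018·(53000/831.9) ≈ 1.147.
E_I > 1: normal good (luxury).

1.147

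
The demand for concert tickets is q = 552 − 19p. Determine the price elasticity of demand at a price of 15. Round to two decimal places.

-1.07

At p = 15, q = 267.
dq/dp = −19.
Point elasticity E = (dq/dp)·(p/q) = -19 × 15/267 ≈ -1.07.
|E| > 1, so demand is elastic at this price.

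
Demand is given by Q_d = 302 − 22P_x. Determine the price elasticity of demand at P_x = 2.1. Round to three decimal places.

At P_x = 2.1, Q_d = 255.8.
dQ_d/dP_x = −22.
Point elasticity E = (dQ_d/dP_x)·(P_x/Q_d) = -22 × 2.1/255.8 ≈ -0.181.
|E| < 1, so demand is inelastic at this price.

-0.181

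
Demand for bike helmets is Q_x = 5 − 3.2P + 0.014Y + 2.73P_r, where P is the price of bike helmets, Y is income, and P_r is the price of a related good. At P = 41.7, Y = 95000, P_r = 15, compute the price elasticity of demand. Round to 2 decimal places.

Evaluating quantity at (P, Y, P_r) gives Q_x = 5 − 3.2(41.7) + 0.014(95000) + 2.73(15) = 5 − 133.44 + 1330 + 40.95 = 1242.51.
∂Q_x/∂P = −3.2, so E_p = (−3.2)·(41.7/1242.51) ≈ -0.11.
|E_p| < 1: demand is inelastic.

-0.11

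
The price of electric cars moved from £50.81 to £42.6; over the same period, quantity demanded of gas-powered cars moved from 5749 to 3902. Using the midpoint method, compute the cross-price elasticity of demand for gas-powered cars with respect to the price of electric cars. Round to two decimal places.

%ΔQ_x = (3902 − 5749)/[(5749+3902)/2] = -1847/4825.5 ≈ -0.3828.
%ΔP_y = (42.6 − 50.81)/[(50.81+42.6)/2] ≈ -0.1758.
E_xy = -0.3828/-0.1758 ≈ 2.18.
E_xy > 0, so gas-powered cars and electric cars are substitutes.

2.18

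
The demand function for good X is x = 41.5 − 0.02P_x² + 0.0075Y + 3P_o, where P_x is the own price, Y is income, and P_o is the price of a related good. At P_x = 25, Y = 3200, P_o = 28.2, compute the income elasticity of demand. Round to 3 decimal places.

0.174

Evaluating quantity at (P_x, Y, P_o) gives x = 41.5 − 0.02(25)² + 0.0075(3200) + 3(28.2) = 41.5 − 12.5 + 24 + 84.6 = 137.6.
∂x/∂Y = +0.0075, so E_I = 0.0075·(3200/137.6) ≈ 0.174.
E_I ∈ (0,1): normal good (necessity).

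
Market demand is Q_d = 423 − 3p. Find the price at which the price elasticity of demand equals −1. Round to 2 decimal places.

70.50

For linear demand Q_d = a − bp, E = −bp/(a − bp). |E| = 1 ⇒ bp = a − bp ⇒ p = a/(2b).
p = 423/(2·3) = 70.50.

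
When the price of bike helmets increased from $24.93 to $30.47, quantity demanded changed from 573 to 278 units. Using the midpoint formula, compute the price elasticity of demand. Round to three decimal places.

-3.467

%ΔQ = (278 − 573)/[(573 + 278)/2] = -295/425.5 ≈ -0.6933.
%Δp = (30.47 − 24.93)/[(24.93 + 30.47)/2] = 5.54/27.7 ≈ 0.2000.
Arc elasticity E = %ΔQ/%Δp ≈ -0.6933/0.2000 ≈ -3.467.
|E| > 1: demand is elastic over this range.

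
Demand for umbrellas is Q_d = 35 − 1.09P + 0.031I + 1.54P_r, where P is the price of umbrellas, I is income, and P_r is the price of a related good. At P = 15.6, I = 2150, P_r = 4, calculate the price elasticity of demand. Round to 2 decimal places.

-0.19

Substituting, Q_d = 35 − 1.09(15.6) + 0.031(2150) + 1.54(4) = 35 − 17.004 + 66.65 + 6.16 = 90.806.
∂Q_d/∂P = −1.09, so E_p = (−1.09)·(15.6/90.806) ≈ -0.19.
|E_p| < 1: demand is inelastic.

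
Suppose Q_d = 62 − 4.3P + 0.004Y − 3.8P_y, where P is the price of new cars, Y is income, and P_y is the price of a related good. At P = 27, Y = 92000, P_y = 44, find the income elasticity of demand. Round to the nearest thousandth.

2.509

Q_d = 62 − 4.3(27) + 0.004(92000) − 3.8(44) = 62 − 116.1 + 368 − 167.2 = 146.7.
∂Q_d/∂Y = +0.004, so E_I = 0.004·(92000/146.7) ≈ 2.509.
E_I > 1: normal good (luxury).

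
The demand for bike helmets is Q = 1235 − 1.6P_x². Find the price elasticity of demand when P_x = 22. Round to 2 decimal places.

At P_x = 22, Q = 460.6.
dQ/dP_x = −2·1.6·P_x = −70.4.
Point elasticity E = (dQ/dP_x)·(P_x/Q) = -70.4 × 22/460.6 ≈ -3.36.
|E| > 1, so demand is elastic at this price.

-3.36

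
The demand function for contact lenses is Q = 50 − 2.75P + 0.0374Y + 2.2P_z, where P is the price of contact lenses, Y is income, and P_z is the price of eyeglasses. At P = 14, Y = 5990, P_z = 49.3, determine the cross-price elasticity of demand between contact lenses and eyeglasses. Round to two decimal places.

0.32

First evaluate Q: 50 − 2.75(14) + 0.0374(5990) + 2.2(49.3) = 50 − 38.5 + 224.026 + 108.46 = 343.986.
∂Q/∂P_z = +2.2, so E_xy = 2.2·(49.3/343.986) ≈ 0.32.
E_xy > 0: the goods are substitutes.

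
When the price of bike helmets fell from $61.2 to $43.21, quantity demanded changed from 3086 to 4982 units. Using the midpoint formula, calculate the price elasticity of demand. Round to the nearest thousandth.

%Δq = (4982 − 3086)/[(3086 + 4982)/2] = 1896/4034 ≈ 0.4700.
%Δp = (43.21 − 61.2)/[(61.2 + 43.21)/2] = -17.99/52.205 ≈ -0.3446.
Arc elasticity E = %Δq/%Δp ≈ 0.4700/-0.3446 ≈ -1.364.
|E| > 1: demand is elastic over this range.

-1.364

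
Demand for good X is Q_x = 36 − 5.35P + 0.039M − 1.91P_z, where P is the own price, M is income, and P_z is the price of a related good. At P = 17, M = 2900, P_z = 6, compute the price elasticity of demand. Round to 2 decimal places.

-1.95

At the given point, Q_x = 36 − 5.35(17) + 0.039(2900) − 1.91(6) = 36 − 90.95 + 113.1 − 11.46 = 46.69.
∂Q_x/∂P = −5.35, so E_p = (−5.35)·(17/46.69) ≈ -1.95.
|E_p| > 1: demand is elastic.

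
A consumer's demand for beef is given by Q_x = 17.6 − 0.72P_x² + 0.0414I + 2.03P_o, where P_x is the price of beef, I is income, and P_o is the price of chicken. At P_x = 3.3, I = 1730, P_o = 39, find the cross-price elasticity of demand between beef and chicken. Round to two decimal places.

Evaluating quantity at (P_x, I, P_o) gives Q_x = 17.6 − 0.72(3.3)² + 0.0414(1730) + 2.03(39) = 17.6 − 7.8408 + 71.622 + 79.17 = 160.5512.
∂Q_x/∂P_o = +2.03, so E_xy = 2.03·(39/160.5512) ≈ 0.49.
E_xy > 0: the goods are substitutes.

0.49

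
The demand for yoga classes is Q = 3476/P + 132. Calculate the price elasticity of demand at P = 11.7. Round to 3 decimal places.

At P = 11.7, Q = 429.094.
dQ/dP = −3476/P² = −25.3927.
Point elasticity E = (dQ/dP)·(P/Q) = -25.3927 × 11.7/429.094 ≈ -0.692.
|E| < 1, so demand is inelastic at this price.

-0.692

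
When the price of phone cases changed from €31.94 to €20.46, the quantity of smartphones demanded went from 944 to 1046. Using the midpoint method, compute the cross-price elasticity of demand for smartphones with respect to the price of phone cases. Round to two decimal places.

%ΔQ_x = (1046 − 944)/[(944+1046)/2] = 102/995 ≈ 0.1025.
%ΔP_y = (20.46 − 31.94)/[(31.94+20.46)/2] ≈ -0.4382.
E_xy = 0.1025/-0.4382 ≈ -0.23.
E_xy < 0, so smartphones and phone cases are complements.

-0.23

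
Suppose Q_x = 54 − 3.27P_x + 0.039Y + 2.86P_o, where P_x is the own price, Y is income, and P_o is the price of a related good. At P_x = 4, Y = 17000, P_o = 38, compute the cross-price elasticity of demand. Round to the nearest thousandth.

0.134

At the given point, Q_x = 54 − 3.27(4) + 0.039(17000) + 2.86(38) = 54 − 13.08 + 663 + 108.68 = 812.6.
∂Q_x/∂P_o = +2.86, so E_xy = 2.86·(38/812.6) ≈ 0.134.
E_xy > 0: the goods are substitutes.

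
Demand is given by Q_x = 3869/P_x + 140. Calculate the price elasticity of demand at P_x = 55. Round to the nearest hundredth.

-0.33

At P_x = 55, Q_x = 210.3455.
dQ_x/dP_x = −3869/P_x² = −1.279.
Point elasticity E = (dQ_x/dP_x)·(P_x/Q_x) = -1.279 × 55/210.3455 ≈ -0.33.
|E| < 1, so demand is inelastic at this price.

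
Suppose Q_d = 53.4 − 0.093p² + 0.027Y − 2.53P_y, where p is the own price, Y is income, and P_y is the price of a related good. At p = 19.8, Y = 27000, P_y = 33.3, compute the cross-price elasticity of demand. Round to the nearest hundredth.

-0.13

First evaluate Q_d: 53.4 − 0.093(19.8)² + 0.027(27000) − 2.53(33.3) = 53.4 − 36.4597 + 729 − 84.249 = 661.6913.
∂Q_d/∂P_y = −2.53, so E_xy = -2.53·(33.3/661.6913) ≈ -0.13.
E_xy < 0: the goods are complements.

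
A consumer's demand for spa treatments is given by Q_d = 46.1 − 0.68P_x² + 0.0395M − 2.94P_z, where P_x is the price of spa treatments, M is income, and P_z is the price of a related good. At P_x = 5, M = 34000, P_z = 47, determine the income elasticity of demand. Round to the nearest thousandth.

1.088

At the given point, Q_d = 46.1 − 0.68(5)² + 0.0395(34000) − 2.94(47) = 46.1 − 17 + 1343 − 138.18 = 1233.92.
∂Q_d/∂M = +0.0395, so E_I = 0.0395·(34000/1233.92) ≈ 1.088.
E_I > 1: normal good (luxury).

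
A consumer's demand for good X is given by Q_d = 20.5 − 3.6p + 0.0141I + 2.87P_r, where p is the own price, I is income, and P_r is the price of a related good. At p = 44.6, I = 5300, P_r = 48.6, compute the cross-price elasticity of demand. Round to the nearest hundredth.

1.88

Substituting, Q_d = 20.5 − 3.6(44.6) + 0.0141(5300) + 2.87(48.6) = 20.5 − 160.56 + 74.73 + 139.482 = 74.152.
∂Q_d/∂P_r = +2.87, so E_xy = 2.87·(48.6/74.152) ≈ 1.88.
E_xy > 0: the goods are substitutes.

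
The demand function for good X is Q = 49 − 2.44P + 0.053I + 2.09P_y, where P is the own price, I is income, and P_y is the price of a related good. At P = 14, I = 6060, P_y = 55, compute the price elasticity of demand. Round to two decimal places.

First evaluate Q: 49 − 2.44(14) + 0.053(6060) + 2.09(55) = 49 − 34.16 + 321.18 + 114.95 = 450.97.
∂Q/∂P = −2.44, so E_p = (−2.44)·(14/450.97) ≈ -0.08.
|E_p| < 1: demand is inelastic.

-0.08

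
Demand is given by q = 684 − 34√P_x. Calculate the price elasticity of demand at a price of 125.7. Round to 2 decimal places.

-0.63

At P_x = 125.7, q = 302.8056.
dq/dP_x = −34/(2√P_x) = −34/(2·11.2116).
Point elasticity E = (dq/dP_x)·(P_x/q) = -1.5163 × 125.7/302.8056 ≈ -0.63.
|E| < 1, so demand is inelastic at this price.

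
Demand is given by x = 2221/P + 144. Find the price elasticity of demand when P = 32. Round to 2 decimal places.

At P = 32, x = 213.4063.
dx/dP = −2221/P² = −2.1689.
Point elasticity E = (dx/dP)·(P/x) = -2.1689 × 32/213.4063 ≈ -0.33.
|E| < 1, so demand is inelastic at this price.

-0.33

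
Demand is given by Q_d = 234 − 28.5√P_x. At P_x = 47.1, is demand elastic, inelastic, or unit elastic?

elastic

At P_x = 47.1, Q_d = 38.4061.
dQ_d/dP_x = −28.5/(2√P_x) = −28.5/(2·6.8629).
Point elasticity E = (dQ_d/dP_x)·(P_x/Q_d) = -2.0764 × 47.1/38.4061 ≈ -2.546.
|E| ≈ 2.546 > 1, so demand is elastic.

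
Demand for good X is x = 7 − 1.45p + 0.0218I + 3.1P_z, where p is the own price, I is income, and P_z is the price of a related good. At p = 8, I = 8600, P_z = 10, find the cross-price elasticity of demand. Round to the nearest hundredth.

First evaluate x: 7 − 1.45(8) + 0.0218(8600) + 3.1(10) = 7 − 11.6 + 187.48 + 31 = 213.88.
∂x/∂P_z = +3.1, so E_xy = 3.1·(10/213.88) ≈ 0.14.
E_xy > 0: the goods are substitutes.

0.14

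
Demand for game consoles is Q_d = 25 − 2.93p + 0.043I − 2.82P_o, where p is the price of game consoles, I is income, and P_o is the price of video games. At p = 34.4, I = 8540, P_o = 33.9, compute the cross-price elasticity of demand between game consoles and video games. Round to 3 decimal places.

First evaluate Q_d: 25 − 2.93(34.4) + 0.043(8540) − 2.82(33.9) = 25 − 100.792 + 367.22 − 95.598 = 195.83.
∂Q_d/∂P_o = −2.82, so E_xy = -2.82·(33.9/195.83) ≈ -0.488.
E_xy < 0: the goods are complements.

-0.488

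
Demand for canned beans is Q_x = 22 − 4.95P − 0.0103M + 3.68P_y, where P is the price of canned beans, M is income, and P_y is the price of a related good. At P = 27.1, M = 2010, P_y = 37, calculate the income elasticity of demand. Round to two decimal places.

Evaluating quantity at (P, M, P_y) gives Q_x = 22 − 4.95(27.1) − 0.0103(2010) + 3.68(37) = 22 − 134.145 − 20.703 + 136.16 = 3.312.
∂Q_x/∂M = −0.0103, so E_I = -0.0103·(2010/3.312) ≈ -6.25.
E_I < 0: inferior good.

-6.25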